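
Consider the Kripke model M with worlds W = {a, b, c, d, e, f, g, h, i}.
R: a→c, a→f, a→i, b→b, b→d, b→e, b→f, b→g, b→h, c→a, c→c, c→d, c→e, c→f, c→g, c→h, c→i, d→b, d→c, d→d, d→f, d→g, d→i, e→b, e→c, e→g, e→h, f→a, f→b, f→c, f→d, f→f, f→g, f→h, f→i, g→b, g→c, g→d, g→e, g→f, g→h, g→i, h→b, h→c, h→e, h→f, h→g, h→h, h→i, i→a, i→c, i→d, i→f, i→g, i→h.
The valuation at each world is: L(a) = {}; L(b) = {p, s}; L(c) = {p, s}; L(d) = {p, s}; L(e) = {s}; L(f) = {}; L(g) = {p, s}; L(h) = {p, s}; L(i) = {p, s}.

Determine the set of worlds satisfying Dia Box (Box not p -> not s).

Let φ = Dia Box (Box not p -> not s). Evaluate φ at each world:
  a (successors {c, f, i}): φ is true.
  b (successors {b, d, e, f, g, h}): φ is true.
  c (successors {a, c, d, e, f, g, h, i}): φ is true.
  d (successors {b, c, d, f, g, i}): φ is true.
  e (successors {b, c, g, h}): φ is true.
  f (successors {a, b, c, d, f, g, h, i}): φ is true.
  g (successors {b, c, d, e, f, h, i}): φ is true.
  h (successors {b, c, e, f, g, h, i}): φ is true.
  i (successors {a, c, d, f, g, h}): φ is true.
For instance, at b:
  At b: Dia Box (Box not p -> not s) requires Box (Box not p -> not s) at some successor in {b, d, e, f, g, h}.
    Box (Box not p -> not s) holds at b, so Dia Box (Box not p -> not s) is true at b.
      At b: Box (Box not p -> not s) requires Box not p -> not s at every successor {b, d, e, f, g, h}.
        At b: Box not p -> not s is true.
        At d: Box not p -> not s is true.
        At e: Box not p -> not s is true.
        At f: Box not p -> not s is true.
        At g: Box not p -> not s is true.
        At h: Box not p -> not s is true.
      So Box (Box not p -> not s) is true at b.
Satisfying worlds: {a, b, c, d, e, f, g, h, i}

a, b, c, d, e, f, g, h, i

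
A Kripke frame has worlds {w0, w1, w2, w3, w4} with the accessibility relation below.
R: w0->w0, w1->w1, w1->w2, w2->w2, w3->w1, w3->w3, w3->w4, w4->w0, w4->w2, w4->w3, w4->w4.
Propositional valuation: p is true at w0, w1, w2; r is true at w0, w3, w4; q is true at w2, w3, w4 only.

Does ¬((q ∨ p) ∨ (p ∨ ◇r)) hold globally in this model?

No

Let φ = ¬((q ∨ p) ∨ (p ∨ ◇r)). Evaluate φ at each world:
  w0 (successors {w0}): φ is false.
  w1 (successors {w1, w2}): φ is false.
  w2 (successors {w2}): φ is false.
  w3 (successors {w1, w3, w4}): φ is false.
  w4 (successors {w0, w2, w3, w4}): φ is false.
Detail at w0 (counterexample):
  At w0: (q ∨ p) ∨ (p ∨ ◇r) is true, so ¬((q ∨ p) ∨ (p ∨ ◇r)) is false.
    At w0: q ∨ p is true, p ∨ ◇r is true, so (q ∨ p) ∨ (p ∨ ◇r) is true.
      At w0: p is true, ◇r is true, so p ∨ ◇r is true.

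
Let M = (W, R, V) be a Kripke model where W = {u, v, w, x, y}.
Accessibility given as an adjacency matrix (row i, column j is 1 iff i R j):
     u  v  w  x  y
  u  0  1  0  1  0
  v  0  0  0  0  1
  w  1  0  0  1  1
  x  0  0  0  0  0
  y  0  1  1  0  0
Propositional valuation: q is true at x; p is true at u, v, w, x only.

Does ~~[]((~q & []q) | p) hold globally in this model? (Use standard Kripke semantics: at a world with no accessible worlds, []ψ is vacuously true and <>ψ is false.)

No

Let φ = ~~[]((~q & []q) | p). Evaluate φ at each world:
  u (successors {v, x}): φ is true.
  v (successors {y}): φ is false.
  w (successors {u, x, y}): φ is false.
  x (successors ∅): φ is true.
  y (successors {v, w}): φ is true.
Detail at v (counterexample):
  At v: ~[]((~q & []q) | p) is true, so ~~[]((~q & []q) | p) is false.
    At v: []((~q & []q) | p) is false, so ~[]((~q & []q) | p) is true.
      At v: []((~q & []q) | p) requires (~q & []q) | p at every successor {y}.
        (~q & []q) | p fails at y, so []((~q & []q) | p) is false at v.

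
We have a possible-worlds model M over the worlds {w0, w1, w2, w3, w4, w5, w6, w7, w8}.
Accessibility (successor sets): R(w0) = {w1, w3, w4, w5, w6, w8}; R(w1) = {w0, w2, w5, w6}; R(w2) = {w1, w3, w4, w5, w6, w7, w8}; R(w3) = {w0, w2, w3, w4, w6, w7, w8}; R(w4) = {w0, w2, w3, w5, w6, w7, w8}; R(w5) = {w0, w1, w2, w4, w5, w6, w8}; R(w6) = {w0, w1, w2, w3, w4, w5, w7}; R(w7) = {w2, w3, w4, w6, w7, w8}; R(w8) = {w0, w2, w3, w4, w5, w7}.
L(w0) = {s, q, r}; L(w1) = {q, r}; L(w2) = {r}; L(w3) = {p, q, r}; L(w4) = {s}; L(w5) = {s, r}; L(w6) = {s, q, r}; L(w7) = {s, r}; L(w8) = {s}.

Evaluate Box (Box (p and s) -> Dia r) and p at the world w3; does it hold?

Yes

At w3: Box (Box (p and s) -> Dia r) is true, p is true, so Box (Box (p and s) -> Dia r) and p is true.
  At w3: Box (Box (p and s) -> Dia r) requires Box (p and s) -> Dia r at every successor {w0, w2, w3, w4, w6, w7, w8}.
    At w0: Box (p and s) -> Dia r is true.
    At w2: Box (p and s) -> Dia r is true.
    At w3: Box (p and s) -> Dia r is true.
    At w4: Box (p and s) -> Dia r is true.
    At w6: Box (p and s) -> Dia r is true.
    At w7: Box (p and s) -> Dia r is true.
    At w8: Box (p and s) -> Dia r is true.
  So Box (Box (p and s) -> Dia r) is true at w3.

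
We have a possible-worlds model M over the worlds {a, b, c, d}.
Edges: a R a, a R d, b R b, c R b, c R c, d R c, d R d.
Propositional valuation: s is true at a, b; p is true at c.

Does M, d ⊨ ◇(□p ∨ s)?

No

At d: ◇(□p ∨ s) requires □p ∨ s at some successor in {c, d}.
  At c: □p ∨ s is false.
  At d: □p ∨ s is false.
So ◇(□p ∨ s) is false at d.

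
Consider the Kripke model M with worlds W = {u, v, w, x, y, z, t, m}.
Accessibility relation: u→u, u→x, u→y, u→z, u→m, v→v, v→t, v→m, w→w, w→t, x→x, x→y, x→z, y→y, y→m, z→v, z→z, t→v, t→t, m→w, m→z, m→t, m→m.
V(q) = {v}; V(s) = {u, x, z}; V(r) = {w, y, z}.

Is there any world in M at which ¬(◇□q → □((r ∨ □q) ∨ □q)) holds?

No

Let φ = ¬(◇□q → □((r ∨ □q) ∨ □q)). Evaluate φ at each world:
  u (successors {u, x, y, z, m}): φ is false.
  v (successors {v, t, m}): φ is false.
  w (successors {w, t}): φ is false.
  x (successors {x, y, z}): φ is false.
  y (successors {y, m}): φ is false.
  z (successors {v, z}): φ is false.
  t (successors {v, t}): φ is false.
  m (successors {w, z, t, m}): φ is false.
For instance, at v:
  At v: ◇□q → □((r ∨ □q) ∨ □q) is true, so ¬(◇□q → □((r ∨ □q) ∨ □q)) is false.
    At v: ◇□q is false, □((r ∨ □q) ∨ □q) is false, so ◇□q → □((r ∨ □q) ∨ □q) is true.
      At v: ◇□q requires □q at some successor in {v, t, m}.
        At v: □q is false.
        At t: □q is false.
        At m: □q is false.
      So ◇□q is false at v.
      At v: □((r ∨ □q) ∨ □q) requires (r ∨ □q) ∨ □q at every successor {v, t, m}.
        (r ∨ □q) ∨ □q fails at v, so □((r ∨ □q) ∨ □q) is false at v.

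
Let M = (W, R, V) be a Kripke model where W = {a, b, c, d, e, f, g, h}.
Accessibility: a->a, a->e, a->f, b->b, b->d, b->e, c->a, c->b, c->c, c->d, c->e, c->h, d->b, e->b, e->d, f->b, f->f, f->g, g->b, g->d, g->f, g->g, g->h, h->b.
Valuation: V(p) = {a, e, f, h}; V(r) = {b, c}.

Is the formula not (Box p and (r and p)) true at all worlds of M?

Let φ = not (Box p and (r and p)). Evaluate φ at each world:
  a (successors {a, e, f}): φ is true.
  b (successors {b, d, e}): φ is true.
  c (successors {a, b, c, d, e, h}): φ is true.
  d (successors {b}): φ is true.
  e (successors {b, d}): φ is true.
  f (successors {b, f, g}): φ is true.
  g (successors {b, d, f, g, h}): φ is true.
  h (successors {b}): φ is true.
For instance, at f:
  At f: Box p and (r and p) is false, so not (Box p and (r and p)) is true.
    At f: Box p is false, r and p is false, so Box p and (r and p) is false.
      At f: Box p requires p at every successor {b, f, g}.
        p fails at b, so Box p is false at f.

Yes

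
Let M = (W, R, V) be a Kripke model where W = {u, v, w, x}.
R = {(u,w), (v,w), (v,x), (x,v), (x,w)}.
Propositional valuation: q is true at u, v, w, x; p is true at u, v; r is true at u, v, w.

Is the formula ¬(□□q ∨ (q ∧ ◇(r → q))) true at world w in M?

No

At w: □□q ∨ (q ∧ ◇(r → q)) is true, so ¬(□□q ∨ (q ∧ ◇(r → q))) is false.
  At w: □□q is true, q ∧ ◇(r → q) is false, so □□q ∨ (q ∧ ◇(r → q)) is true.
    At w: no accessible worlds, so □□q holds vacuously.
    At w: q is true, ◇(r → q) is false, so q ∧ ◇(r → q) is false.
      At w: no accessible worlds, so ◇(r → q) is false.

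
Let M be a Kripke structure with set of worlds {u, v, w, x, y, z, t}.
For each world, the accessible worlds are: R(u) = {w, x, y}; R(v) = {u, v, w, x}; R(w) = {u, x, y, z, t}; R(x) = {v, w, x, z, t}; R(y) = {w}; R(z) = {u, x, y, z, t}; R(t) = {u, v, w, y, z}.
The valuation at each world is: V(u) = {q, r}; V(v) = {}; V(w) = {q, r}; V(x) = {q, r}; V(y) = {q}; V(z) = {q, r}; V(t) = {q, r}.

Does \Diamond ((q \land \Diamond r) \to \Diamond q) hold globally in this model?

Yes

Recall that \Diamond ψ holds at a world iff ψ holds at some accessible world.
Let φ = \Diamond ((q \land \Diamond r) \to \Diamond q). Evaluate φ at each world:
  u (successors {w, x, y}): φ is true.
  v (successors {u, v, w, x}): φ is true.
  w (successors {u, x, y, z, t}): φ is true.
  x (successors {v, w, x, z, t}): φ is true.
  y (successors {w}): φ is true.
  z (successors {u, x, y, z, t}): φ is true.
  t (successors {u, v, w, y, z}): φ is true.
For instance, at x:
  At x: \Diamond ((q \land \Diamond r) \to \Diamond q) requires (q \land \Diamond r) \to \Diamond q at some successor in {v, w, x, z, t}.
    (q \land \Diamond r) \to \Diamond q holds at v, so \Diamond ((q \land \Diamond r) \to \Diamond q) is true at x.
      At v: q \land \Diamond r is false, \Diamond q is true, so (q \land \Diamond r) \to \Diamond q is true.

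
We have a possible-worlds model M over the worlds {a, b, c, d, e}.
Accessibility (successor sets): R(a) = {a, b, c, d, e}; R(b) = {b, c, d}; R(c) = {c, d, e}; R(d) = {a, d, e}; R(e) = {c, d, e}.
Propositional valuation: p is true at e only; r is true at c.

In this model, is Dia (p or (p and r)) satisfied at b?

At b: Dia (p or (p and r)) requires p or (p and r) at some successor in {b, c, d}.
  At b: p or (p and r) is false.
  At c: p or (p and r) is false.
  At d: p or (p and r) is false.
So Dia (p or (p and r)) is false at b.

No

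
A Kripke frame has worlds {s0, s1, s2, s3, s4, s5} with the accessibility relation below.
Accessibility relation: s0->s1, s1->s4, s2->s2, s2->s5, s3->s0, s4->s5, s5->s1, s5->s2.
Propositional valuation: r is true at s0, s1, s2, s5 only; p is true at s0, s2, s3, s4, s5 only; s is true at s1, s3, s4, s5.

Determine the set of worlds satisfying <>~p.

s0, s5

Let φ = <>~p. Evaluate φ at each world:
  s0 (successors {s1}): φ is true.
  s1 (successors {s4}): φ is false.
  s2 (successors {s2, s5}): φ is false.
  s3 (successors {s0}): φ is false.
  s4 (successors {s5}): φ is false.
  s5 (successors {s1, s2}): φ is true.
For instance, at s0:
  At s0: <>~p requires ~p at some successor in {s1}.
    ~p holds at s1, so <>~p is true at s0.
Satisfying worlds: {s0, s5}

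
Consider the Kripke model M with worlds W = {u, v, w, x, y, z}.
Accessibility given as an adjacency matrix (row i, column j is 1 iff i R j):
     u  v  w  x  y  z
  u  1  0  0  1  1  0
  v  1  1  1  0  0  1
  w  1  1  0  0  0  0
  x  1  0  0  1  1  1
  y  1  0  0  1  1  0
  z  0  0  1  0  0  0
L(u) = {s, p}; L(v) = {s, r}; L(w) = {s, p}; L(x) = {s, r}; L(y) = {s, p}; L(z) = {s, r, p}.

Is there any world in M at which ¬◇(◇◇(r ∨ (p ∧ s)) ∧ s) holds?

Let φ = ¬◇(◇◇(r ∨ (p ∧ s)) ∧ s). Evaluate φ at each world:
  u (successors {u, x, y}): φ is false.
  v (successors {u, v, w, z}): φ is false.
  w (successors {u, v}): φ is false.
  x (successors {u, x, y, z}): φ is false.
  y (successors {u, x, y}): φ is false.
  z (successors {w}): φ is false.
For instance, at y:
  At y: ◇(◇◇(r ∨ (p ∧ s)) ∧ s) is true, so ¬◇(◇◇(r ∨ (p ∧ s)) ∧ s) is false.
    At y: ◇(◇◇(r ∨ (p ∧ s)) ∧ s) requires ◇◇(r ∨ (p ∧ s)) ∧ s at some successor in {u, x, y}.
      ◇◇(r ∨ (p ∧ s)) ∧ s holds at u, so ◇(◇◇(r ∨ (p ∧ s)) ∧ s) is true at y.

No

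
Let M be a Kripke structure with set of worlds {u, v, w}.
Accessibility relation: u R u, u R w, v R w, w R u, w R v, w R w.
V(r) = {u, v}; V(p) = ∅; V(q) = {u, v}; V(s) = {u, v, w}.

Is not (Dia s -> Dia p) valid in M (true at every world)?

Recall that Dia ψ holds at a world iff ψ holds at some accessible world.
Let φ = not (Dia s -> Dia p). Evaluate φ at each world:
  u (successors {u, w}): φ is true.
  v (successors {w}): φ is true.
  w (successors {u, v, w}): φ is true.
For instance, at w:
  At w: Dia s -> Dia p is false, so not (Dia s -> Dia p) is true.
    At w: Dia s is true, Dia p is false, so Dia s -> Dia p is false.
      At w: Dia s requires s at some successor in {u, v, w}.
        s holds at u, so Dia s is true at w.
      At w: Dia p requires p at some successor in {u, v, w}.
        At u: p is false.
        At v: p is false.
        At w: p is false.
      So Dia p is false at w.

Yes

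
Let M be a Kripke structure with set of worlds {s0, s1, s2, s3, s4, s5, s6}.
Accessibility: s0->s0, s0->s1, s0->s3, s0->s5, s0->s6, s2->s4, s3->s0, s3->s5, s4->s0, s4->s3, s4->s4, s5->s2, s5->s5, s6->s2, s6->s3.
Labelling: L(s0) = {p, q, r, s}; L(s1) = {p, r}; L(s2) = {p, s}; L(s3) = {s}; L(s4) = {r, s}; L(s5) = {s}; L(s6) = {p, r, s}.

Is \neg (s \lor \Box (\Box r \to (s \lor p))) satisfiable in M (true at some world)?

Let φ = \neg (s \lor \Box (\Box r \to (s \lor p))). Evaluate φ at each world:
  s0 (successors {s0, s1, s3, s5, s6}): φ is false.
  s1 (successors ∅): φ is false.
  s2 (successors {s4}): φ is false.
  s3 (successors {s0, s5}): φ is false.
  s4 (successors {s0, s3, s4}): φ is false.
  s5 (successors {s2, s5}): φ is false.
  s6 (successors {s2, s3}): φ is false.
For instance, at s6:
  At s6: s \lor \Box (\Box r \to (s \lor p)) is true, so \neg (s \lor \Box (\Box r \to (s \lor p))) is false.
    At s6: s is true, \Box (\Box r \to (s \lor p)) is true, so s \lor \Box (\Box r \to (s \lor p)) is true.
      At s6: \Box (\Box r \to (s \lor p)) requires \Box r \to (s \lor p) at every successor {s2, s3}.
        At s2: \Box r \to (s \lor p) is true.
        At s3: \Box r \to (s \lor p) is true.
      So \Box (\Box r \to (s \lor p)) is true at s6.

No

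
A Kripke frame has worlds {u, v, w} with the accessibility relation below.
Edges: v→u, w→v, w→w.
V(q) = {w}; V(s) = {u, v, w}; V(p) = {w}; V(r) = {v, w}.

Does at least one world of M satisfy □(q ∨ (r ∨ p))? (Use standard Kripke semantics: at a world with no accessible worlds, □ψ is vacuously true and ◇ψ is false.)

Let φ = □(q ∨ (r ∨ p)). Evaluate φ at each world:
  u (successors ∅): φ is true.
  v (successors {u}): φ is false.
  w (successors {v, w}): φ is true.
Detail at u (witness):
  At u: no accessible worlds, so □(q ∨ (r ∨ p)) holds vacuously.

Yes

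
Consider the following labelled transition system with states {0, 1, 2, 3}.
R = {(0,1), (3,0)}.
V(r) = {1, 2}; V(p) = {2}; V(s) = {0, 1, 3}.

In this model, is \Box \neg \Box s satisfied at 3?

At 3: \Box \neg \Box s requires \neg \Box s at every successor {0}.
  \neg \Box s fails at 0, so \Box \neg \Box s is false at 3.
    At 0: \Box s is true, so \neg \Box s is false.
      At 0: \Box s requires s at every successor {1}.
        At 1: s is true.
      So \Box s is true at 0.

No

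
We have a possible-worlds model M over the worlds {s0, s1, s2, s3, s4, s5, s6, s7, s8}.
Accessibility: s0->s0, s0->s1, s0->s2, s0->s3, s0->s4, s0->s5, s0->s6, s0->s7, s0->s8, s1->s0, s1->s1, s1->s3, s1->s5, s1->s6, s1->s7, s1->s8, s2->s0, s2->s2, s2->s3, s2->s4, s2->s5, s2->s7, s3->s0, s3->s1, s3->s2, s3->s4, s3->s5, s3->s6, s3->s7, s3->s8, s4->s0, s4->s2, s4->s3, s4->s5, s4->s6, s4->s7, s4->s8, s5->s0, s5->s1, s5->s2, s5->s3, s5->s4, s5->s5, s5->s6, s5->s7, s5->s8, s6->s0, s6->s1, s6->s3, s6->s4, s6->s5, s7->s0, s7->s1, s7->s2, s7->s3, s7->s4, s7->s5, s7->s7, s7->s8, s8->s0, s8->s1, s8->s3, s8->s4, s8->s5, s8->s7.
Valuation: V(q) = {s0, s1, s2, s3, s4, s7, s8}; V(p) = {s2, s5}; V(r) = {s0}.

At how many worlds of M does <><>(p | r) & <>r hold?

Let φ = <><>(p | r) & <>r. Evaluate φ at each world:
  s0 (successors {s0, s1, s2, s3, s4, s5, s6, s7, s8}): φ is true.
  s1 (successors {s0, s1, s3, s5, s6, s7, s8}): φ is true.
  s2 (successors {s0, s2, s3, s4, s5, s7}): φ is true.
  s3 (successors {s0, s1, s2, s4, s5, s6, s7, s8}): φ is true.
  s4 (successors {s0, s2, s3, s5, s6, s7, s8}): φ is true.
  s5 (successors {s0, s1, s2, s3, s4, s5, s6, s7, s8}): φ is true.
  s6 (successors {s0, s1, s3, s4, s5}): φ is true.
  s7 (successors {s0, s1, s2, s3, s4, s5, s7, s8}): φ is true.
  s8 (successors {s0, s1, s3, s4, s5, s7}): φ is true.
For instance, at s2:
  At s2: <><>(p | r) is true, <>r is true, so <><>(p | r) & <>r is true.
    At s2: <><>(p | r) requires <>(p | r) at some successor in {s0, s2, s3, s4, s5, s7}.
      <>(p | r) holds at s0, so <><>(p | r) is true at s2.
    At s2: <>r requires r at some successor in {s0, s2, s3, s4, s5, s7}.
      r holds at s0, so <>r is true at s2.
Satisfying worlds: {s0, s1, s2, s3, s4, s5, s6, s7, s8}

9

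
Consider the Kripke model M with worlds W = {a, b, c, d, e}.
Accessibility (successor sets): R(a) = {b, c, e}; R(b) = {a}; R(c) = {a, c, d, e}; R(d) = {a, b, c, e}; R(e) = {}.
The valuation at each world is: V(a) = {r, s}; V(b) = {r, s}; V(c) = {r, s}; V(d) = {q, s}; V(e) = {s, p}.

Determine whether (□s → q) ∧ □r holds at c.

No

At c: □s → q is false, □r is false, so (□s → q) ∧ □r is false.
  At c: □s is true, q is false, so □s → q is false.
    At c: □s requires s at every successor {a, c, d, e}.
      At a: s is true.
      At c: s is true.
      At d: s is true.
      At e: s is true.
    So □s is true at c.
  At c: □r requires r at every successor {a, c, d, e}.
    r fails at d, so □r is false at c.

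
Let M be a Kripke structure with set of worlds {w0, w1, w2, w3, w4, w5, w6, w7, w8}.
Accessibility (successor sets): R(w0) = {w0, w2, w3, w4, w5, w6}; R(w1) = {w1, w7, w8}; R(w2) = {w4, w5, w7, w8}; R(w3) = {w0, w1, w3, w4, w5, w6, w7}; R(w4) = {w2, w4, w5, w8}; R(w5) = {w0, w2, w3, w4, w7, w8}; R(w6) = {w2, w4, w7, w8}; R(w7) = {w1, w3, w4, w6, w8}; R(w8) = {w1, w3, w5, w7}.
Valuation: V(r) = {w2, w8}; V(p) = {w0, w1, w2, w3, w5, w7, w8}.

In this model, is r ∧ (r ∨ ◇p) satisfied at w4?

No

Recall that ◇ψ holds at a world iff ψ holds at some accessible world.
At w4: r is false, r ∨ ◇p is true, so r ∧ (r ∨ ◇p) is false.
  At w4: r is false, ◇p is true, so r ∨ ◇p is true.
    At w4: ◇p requires p at some successor in {w2, w4, w5, w8}.
      p holds at w2, so ◇p is true at w4.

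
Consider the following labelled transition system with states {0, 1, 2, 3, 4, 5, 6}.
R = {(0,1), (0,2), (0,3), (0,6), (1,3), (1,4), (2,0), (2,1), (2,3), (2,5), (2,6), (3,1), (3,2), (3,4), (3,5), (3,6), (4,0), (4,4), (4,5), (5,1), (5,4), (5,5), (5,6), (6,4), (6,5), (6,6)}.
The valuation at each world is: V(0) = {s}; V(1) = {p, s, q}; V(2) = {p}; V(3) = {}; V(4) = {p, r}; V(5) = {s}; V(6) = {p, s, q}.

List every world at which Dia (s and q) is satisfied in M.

0, 2, 3, 5, 6

Recall that Dia ψ holds at a world iff ψ holds at some accessible world.
Let φ = Dia (s and q). Evaluate φ at each world:
  0 (successors {1, 2, 3, 6}): φ is true.
  1 (successors {3, 4}): φ is false.
  2 (successors {0, 1, 3, 5, 6}): φ is true.
  3 (successors {1, 2, 4, 5, 6}): φ is true.
  4 (successors {0, 4, 5}): φ is false.
  5 (successors {1, 4, 5, 6}): φ is true.
  6 (successors {4, 5, 6}): φ is true.
For instance, at 5:
  At 5: Dia (s and q) requires s and q at some successor in {1, 4, 5, 6}.
    s and q holds at 1, so Dia (s and q) is true at 5.
Satisfying worlds: {0, 2, 3, 5, 6}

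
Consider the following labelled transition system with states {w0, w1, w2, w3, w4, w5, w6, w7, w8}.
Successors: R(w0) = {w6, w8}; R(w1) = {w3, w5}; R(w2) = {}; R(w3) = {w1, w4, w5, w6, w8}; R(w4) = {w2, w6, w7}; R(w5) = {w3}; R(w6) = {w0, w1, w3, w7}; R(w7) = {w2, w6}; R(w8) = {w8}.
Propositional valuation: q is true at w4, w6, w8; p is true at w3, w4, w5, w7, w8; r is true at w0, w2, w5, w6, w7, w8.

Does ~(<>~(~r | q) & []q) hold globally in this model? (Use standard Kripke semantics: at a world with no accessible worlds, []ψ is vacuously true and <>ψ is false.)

Yes

Let φ = ~(<>~(~r | q) & []q). Evaluate φ at each world:
  w0 (successors {w6, w8}): φ is true.
  w1 (successors {w3, w5}): φ is true.
  w2 (successors ∅): φ is true.
  w3 (successors {w1, w4, w5, w6, w8}): φ is true.
  w4 (successors {w2, w6, w7}): φ is true.
  w5 (successors {w3}): φ is true.
  w6 (successors {w0, w1, w3, w7}): φ is true.
  w7 (successors {w2, w6}): φ is true.
  w8 (successors {w8}): φ is true.
For instance, at w0:
  At w0: <>~(~r | q) & []q is false, so ~(<>~(~r | q) & []q) is true.
    At w0: <>~(~r | q) is false, []q is true, so <>~(~r | q) & []q is false.
      At w0: <>~(~r | q) requires ~(~r | q) at some successor in {w6, w8}.
        At w6: ~(~r | q) is false.
        At w8: ~(~r | q) is false.
      So <>~(~r | q) is false at w0.
      At w0: []q requires q at every successor {w6, w8}.
        At w6: q is true.
        At w8: q is true.
      So []q is true at w0.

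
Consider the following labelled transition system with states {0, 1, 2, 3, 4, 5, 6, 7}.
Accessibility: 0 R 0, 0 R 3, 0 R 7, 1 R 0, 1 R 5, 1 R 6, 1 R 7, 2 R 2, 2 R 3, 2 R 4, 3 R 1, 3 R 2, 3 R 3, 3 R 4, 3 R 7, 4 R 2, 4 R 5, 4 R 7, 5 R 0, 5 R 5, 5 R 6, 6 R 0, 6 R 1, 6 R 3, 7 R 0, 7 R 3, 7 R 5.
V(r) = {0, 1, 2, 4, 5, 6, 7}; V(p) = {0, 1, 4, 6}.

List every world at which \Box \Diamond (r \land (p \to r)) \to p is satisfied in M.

Let φ = \Box \Diamond (r \land (p \to r)) \to p. Evaluate φ at each world:
  0 (successors {0, 3, 7}): φ is true.
  1 (successors {0, 5, 6, 7}): φ is true.
  2 (successors {2, 3, 4}): φ is false.
  3 (successors {1, 2, 3, 4, 7}): φ is false.
  4 (successors {2, 5, 7}): φ is true.
  5 (successors {0, 5, 6}): φ is false.
  6 (successors {0, 1, 3}): φ is true.
  7 (successors {0, 3, 5}): φ is false.
For instance, at 2:
  At 2: \Box \Diamond (r \land (p \to r)) is true, p is false, so \Box \Diamond (r \land (p \to r)) \to p is false.
    At 2: \Box \Diamond (r \land (p \to r)) requires \Diamond (r \land (p \to r)) at every successor {2, 3, 4}.
      At 2: \Diamond (r \land (p \to r)) is true.
      At 3: \Diamond (r \land (p \to r)) is true.
      At 4: \Diamond (r \land (p \to r)) is true.
    So \Box \Diamond (r \land (p \to r)) is true at 2.
Satisfying worlds: {0, 1, 4, 6}

0, 1, 4, 6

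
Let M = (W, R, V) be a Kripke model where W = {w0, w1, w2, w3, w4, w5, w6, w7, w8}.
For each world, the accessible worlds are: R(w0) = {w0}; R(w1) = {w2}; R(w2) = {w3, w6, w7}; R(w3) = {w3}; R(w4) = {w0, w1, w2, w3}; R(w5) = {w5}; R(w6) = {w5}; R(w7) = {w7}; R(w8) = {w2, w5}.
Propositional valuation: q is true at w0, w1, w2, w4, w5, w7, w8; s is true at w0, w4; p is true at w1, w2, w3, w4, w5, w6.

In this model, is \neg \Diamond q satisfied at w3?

At w3: \Diamond q is false, so \neg \Diamond q is true.
  At w3: \Diamond q requires q at some successor in {w3}.
    At w3: q is false.
  So \Diamond q is false at w3.

Yes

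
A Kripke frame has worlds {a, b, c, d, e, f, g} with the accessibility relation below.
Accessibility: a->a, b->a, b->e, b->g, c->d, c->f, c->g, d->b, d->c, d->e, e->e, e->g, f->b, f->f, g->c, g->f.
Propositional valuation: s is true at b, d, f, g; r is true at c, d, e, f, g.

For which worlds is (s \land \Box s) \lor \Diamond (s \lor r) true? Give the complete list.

b, c, d, e, f, g

Recall that \Box ψ holds at a world iff ψ holds at every accessible world, and \Diamond ψ holds iff ψ holds at some accessible world.
Let φ = (s \land \Box s) \lor \Diamond (s \lor r). Evaluate φ at each world:
  a (successors {a}): φ is false.
  b (successors {a, e, g}): φ is true.
  c (successors {d, f, g}): φ is true.
  d (successors {b, c, e}): φ is true.
  e (successors {e, g}): φ is true.
  f (successors {b, f}): φ is true.
  g (successors {c, f}): φ is true.
For instance, at g:
  At g: s \land \Box s is false, \Diamond (s \lor r) is true, so (s \land \Box s) \lor \Diamond (s \lor r) is true.
    At g: s is true, \Box s is false, so s \land \Box s is false.
      At g: \Box s requires s at every successor {c, f}.
        s fails at c, so \Box s is false at g.
    At g: \Diamond (s \lor r) requires s \lor r at some successor in {c, f}.
      s \lor r holds at c, so \Diamond (s \lor r) is true at g.
Satisfying worlds: {b, c, d, e, f, g}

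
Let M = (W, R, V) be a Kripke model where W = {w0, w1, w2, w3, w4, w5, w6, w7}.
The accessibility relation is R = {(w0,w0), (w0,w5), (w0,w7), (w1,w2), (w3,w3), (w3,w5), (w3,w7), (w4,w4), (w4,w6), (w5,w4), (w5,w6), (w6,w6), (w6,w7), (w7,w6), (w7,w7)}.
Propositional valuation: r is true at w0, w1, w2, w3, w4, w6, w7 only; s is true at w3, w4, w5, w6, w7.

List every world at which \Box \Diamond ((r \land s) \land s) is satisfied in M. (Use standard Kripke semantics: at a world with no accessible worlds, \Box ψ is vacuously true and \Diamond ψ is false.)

w0, w2, w3, w4, w5, w6, w7

Let φ = \Box \Diamond ((r \land s) \land s). Evaluate φ at each world:
  w0 (successors {w0, w5, w7}): φ is true.
  w1 (successors {w2}): φ is false.
  w2 (successors ∅): φ is true.
  w3 (successors {w3, w5, w7}): φ is true.
  w4 (successors {w4, w6}): φ is true.
  w5 (successors {w4, w6}): φ is true.
  w6 (successors {w6, w7}): φ is true.
  w7 (successors {w6, w7}): φ is true.
For instance, at w4:
  At w4: \Box \Diamond ((r \land s) \land s) requires \Diamond ((r \land s) \land s) at every successor {w4, w6}.
      At w4: \Diamond ((r \land s) \land s) requires (r \land s) \land s at some successor in {w4, w6}.
        (r \land s) \land s holds at w4, so \Diamond ((r \land s) \land s) is true at w4.
      At w6: \Diamond ((r \land s) \land s) requires (r \land s) \land s at some successor in {w6, w7}.
        (r \land s) \land s holds at w6, so \Diamond ((r \land s) \land s) is true at w6.
  So \Box \Diamond ((r \land s) \land s) is true at w4.
Satisfying worlds: {w0, w2, w3, w4, w5, w6, w7}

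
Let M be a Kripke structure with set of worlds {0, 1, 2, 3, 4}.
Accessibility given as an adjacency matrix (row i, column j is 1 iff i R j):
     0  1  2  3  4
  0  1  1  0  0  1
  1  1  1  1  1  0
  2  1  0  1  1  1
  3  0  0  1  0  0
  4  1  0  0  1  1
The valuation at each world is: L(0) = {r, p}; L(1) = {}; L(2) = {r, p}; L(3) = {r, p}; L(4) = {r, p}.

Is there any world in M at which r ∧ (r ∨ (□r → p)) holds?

Yes

Let φ = r ∧ (r ∨ (□r → p)). Evaluate φ at each world:
  0 (successors {0, 1, 4}): φ is true.
  1 (successors {0, 1, 2, 3}): φ is false.
  2 (successors {0, 2, 3, 4}): φ is true.
  3 (successors {2}): φ is true.
  4 (successors {0, 3, 4}): φ is true.
Detail at 0 (witness):
  At 0: r is true, r ∨ (□r → p) is true, so r ∧ (r ∨ (□r → p)) is true.
    At 0: r is true, □r → p is true, so r ∨ (□r → p) is true.
      At 0: □r is false, p is true, so □r → p is true.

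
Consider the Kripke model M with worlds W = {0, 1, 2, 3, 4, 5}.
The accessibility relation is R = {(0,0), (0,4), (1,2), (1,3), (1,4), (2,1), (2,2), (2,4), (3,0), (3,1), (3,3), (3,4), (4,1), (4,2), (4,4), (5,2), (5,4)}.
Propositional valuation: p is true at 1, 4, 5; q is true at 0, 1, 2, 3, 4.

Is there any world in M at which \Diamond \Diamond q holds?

Let φ = \Diamond \Diamond q. Evaluate φ at each world:
  0 (successors {0, 4}): φ is true.
  1 (successors {2, 3, 4}): φ is true.
  2 (successors {1, 2, 4}): φ is true.
  3 (successors {0, 1, 3, 4}): φ is true.
  4 (successors {1, 2, 4}): φ is true.
  5 (successors {2, 4}): φ is true.
Detail at 0 (witness):
  At 0: \Diamond \Diamond q requires \Diamond q at some successor in {0, 4}.
    \Diamond q holds at 0, so \Diamond \Diamond q is true at 0.
      At 0: \Diamond q requires q at some successor in {0, 4}.
        q holds at 0, so \Diamond q is true at 0.

Yes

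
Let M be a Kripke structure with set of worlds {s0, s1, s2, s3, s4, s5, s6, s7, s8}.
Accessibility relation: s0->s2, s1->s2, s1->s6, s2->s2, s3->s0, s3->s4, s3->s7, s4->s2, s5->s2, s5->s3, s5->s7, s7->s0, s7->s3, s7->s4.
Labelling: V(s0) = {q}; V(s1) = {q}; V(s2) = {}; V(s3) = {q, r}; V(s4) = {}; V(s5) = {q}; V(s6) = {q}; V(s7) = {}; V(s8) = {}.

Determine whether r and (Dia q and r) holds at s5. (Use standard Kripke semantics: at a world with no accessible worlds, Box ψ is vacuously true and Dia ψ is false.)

No

At s5: r is false, Dia q and r is false, so r and (Dia q and r) is false.
  At s5: Dia q is true, r is false, so Dia q and r is false.
    At s5: Dia q requires q at some successor in {s2, s3, s7}.
      q holds at s3, so Dia q is true at s5.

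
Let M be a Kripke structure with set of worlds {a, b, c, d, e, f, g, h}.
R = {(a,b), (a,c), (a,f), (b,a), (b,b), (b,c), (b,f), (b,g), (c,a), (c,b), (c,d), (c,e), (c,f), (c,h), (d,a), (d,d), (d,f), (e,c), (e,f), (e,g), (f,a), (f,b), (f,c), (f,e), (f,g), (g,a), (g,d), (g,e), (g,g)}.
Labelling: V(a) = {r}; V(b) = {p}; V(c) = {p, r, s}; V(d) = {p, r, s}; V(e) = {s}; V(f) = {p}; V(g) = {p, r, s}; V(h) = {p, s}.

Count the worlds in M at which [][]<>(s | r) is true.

Let φ = [][]<>(s | r). Evaluate φ at each world:
  a (successors {b, c, f}): φ is false.
  b (successors {a, b, c, f, g}): φ is false.
  c (successors {a, b, d, e, f, h}): φ is true.
  d (successors {a, d, f}): φ is true.
  e (successors {c, f, g}): φ is false.
  f (successors {a, b, c, e, g}): φ is false.
  g (successors {a, d, e, g}): φ is true.
  h (successors ∅): φ is true.
For instance, at d:
  At d: [][]<>(s | r) requires []<>(s | r) at every successor {a, d, f}.
      At a: []<>(s | r) requires <>(s | r) at every successor {b, c, f}.
        At b: <>(s | r) is true.
        At c: <>(s | r) is true.
        At f: <>(s | r) is true.
      So []<>(s | r) is true at a.
      At d: []<>(s | r) requires <>(s | r) at every successor {a, d, f}.
        At a: <>(s | r) is true.
        At d: <>(s | r) is true.
        At f: <>(s | r) is true.
      So []<>(s | r) is true at d.
      At f: []<>(s | r) requires <>(s | r) at every successor {a, b, c, e, g}.
        At a: <>(s | r) is true.
        At b: <>(s | r) is true.
        At c: <>(s | r) is true.
        At e: <>(s | r) is true.
        At g: <>(s | r) is true.
      So []<>(s | r) is true at f.
  So [][]<>(s | r) is true at d.
Satisfying worlds: {c, d, g, h}

4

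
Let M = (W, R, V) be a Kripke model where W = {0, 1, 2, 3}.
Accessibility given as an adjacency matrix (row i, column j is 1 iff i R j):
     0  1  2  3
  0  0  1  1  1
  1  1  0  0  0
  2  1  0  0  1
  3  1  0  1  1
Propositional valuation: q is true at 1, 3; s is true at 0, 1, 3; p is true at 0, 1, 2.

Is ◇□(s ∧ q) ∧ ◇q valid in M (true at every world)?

No

Recall that □ψ holds at a world iff ψ holds at every accessible world, and ◇ψ holds iff ψ holds at some accessible world.
Let φ = ◇□(s ∧ q) ∧ ◇q. Evaluate φ at each world:
  0 (successors {1, 2, 3}): φ is false.
  1 (successors {0}): φ is false.
  2 (successors {0, 3}): φ is false.
  3 (successors {0, 2, 3}): φ is false.
Detail at 0 (counterexample):
  At 0: ◇□(s ∧ q) is false, ◇q is true, so ◇□(s ∧ q) ∧ ◇q is false.
    At 0: ◇□(s ∧ q) requires □(s ∧ q) at some successor in {1, 2, 3}.
      At 1: □(s ∧ q) is false.
      At 2: □(s ∧ q) is false.
      At 3: □(s ∧ q) is false.
    So ◇□(s ∧ q) is false at 0.
    At 0: ◇q requires q at some successor in {1, 2, 3}.
      q holds at 1, so ◇q is true at 0.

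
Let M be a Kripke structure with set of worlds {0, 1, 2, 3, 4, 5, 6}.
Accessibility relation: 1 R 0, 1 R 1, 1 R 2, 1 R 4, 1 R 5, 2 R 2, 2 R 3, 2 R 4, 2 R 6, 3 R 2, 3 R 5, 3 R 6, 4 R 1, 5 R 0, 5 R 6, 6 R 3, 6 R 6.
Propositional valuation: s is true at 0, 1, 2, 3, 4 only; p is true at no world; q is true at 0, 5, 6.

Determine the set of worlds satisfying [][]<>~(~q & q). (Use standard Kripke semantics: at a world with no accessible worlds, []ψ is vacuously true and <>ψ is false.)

0, 2, 5, 6

Let φ = [][]<>~(~q & q). Evaluate φ at each world:
  0 (successors ∅): φ is true.
  1 (successors {0, 1, 2, 4, 5}): φ is false.
  2 (successors {2, 3, 4, 6}): φ is true.
  3 (successors {2, 5, 6}): φ is false.
  4 (successors {1}): φ is false.
  5 (successors {0, 6}): φ is true.
  6 (successors {3, 6}): φ is true.
For instance, at 3:
  At 3: [][]<>~(~q & q) requires []<>~(~q & q) at every successor {2, 5, 6}.
    []<>~(~q & q) fails at 5, so [][]<>~(~q & q) is false at 3.
      At 5: []<>~(~q & q) requires <>~(~q & q) at every successor {0, 6}.
        <>~(~q & q) fails at 0, so []<>~(~q & q) is false at 5.
Satisfying worlds: {0, 2, 5, 6}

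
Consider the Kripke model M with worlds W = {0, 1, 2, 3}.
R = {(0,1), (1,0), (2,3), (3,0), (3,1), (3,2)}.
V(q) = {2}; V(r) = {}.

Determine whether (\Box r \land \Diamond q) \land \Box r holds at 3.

No

At 3: \Box r \land \Diamond q is false, \Box r is false, so (\Box r \land \Diamond q) \land \Box r is false.
  At 3: \Box r is false, \Diamond q is true, so \Box r \land \Diamond q is false.
    At 3: \Box r requires r at every successor {0, 1, 2}.
      r fails at 0, so \Box r is false at 3.
    At 3: \Diamond q requires q at some successor in {0, 1, 2}.
      q holds at 2, so \Diamond q is true at 3.
  At 3: \Box r requires r at every successor {0, 1, 2}.
    r fails at 0, so \Box r is false at 3.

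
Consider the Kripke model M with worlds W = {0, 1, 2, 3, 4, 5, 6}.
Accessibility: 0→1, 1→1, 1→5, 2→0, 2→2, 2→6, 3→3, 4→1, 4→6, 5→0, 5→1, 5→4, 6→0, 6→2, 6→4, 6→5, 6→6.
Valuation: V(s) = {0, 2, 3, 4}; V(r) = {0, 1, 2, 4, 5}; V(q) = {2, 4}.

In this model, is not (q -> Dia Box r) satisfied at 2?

At 2: q -> Dia Box r is true, so not (q -> Dia Box r) is false.
  At 2: q is true, Dia Box r is true, so q -> Dia Box r is true.
    At 2: Dia Box r requires Box r at some successor in {0, 2, 6}.
      Box r holds at 0, so Dia Box r is true at 2.

No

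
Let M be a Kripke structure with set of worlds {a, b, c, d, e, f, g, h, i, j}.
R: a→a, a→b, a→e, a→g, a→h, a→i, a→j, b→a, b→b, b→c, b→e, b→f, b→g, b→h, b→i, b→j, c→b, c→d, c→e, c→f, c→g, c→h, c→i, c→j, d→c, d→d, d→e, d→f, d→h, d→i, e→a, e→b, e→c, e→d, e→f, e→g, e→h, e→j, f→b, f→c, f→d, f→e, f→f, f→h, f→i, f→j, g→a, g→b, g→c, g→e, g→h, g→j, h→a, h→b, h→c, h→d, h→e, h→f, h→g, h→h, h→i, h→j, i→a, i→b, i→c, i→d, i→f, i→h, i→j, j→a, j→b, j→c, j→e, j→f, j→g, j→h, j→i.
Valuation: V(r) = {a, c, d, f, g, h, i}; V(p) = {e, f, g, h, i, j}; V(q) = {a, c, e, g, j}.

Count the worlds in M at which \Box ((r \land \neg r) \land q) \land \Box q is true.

0

Let φ = \Box ((r \land \neg r) \land q) \land \Box q. Evaluate φ at each world:
  a (successors {a, b, e, g, h, i, j}): φ is false.
  b (successors {a, b, c, e, f, g, h, i, j}): φ is false.
  c (successors {b, d, e, f, g, h, i, j}): φ is false.
  d (successors {c, d, e, f, h, i}): φ is false.
  e (successors {a, b, c, d, f, g, h, j}): φ is false.
  f (successors {b, c, d, e, f, h, i, j}): φ is false.
  g (successors {a, b, c, e, h, j}): φ is false.
  h (successors {a, b, c, d, e, f, g, h, i, j}): φ is false.
  i (successors {a, b, c, d, f, h, j}): φ is false.
  j (successors {a, b, c, e, f, g, h, i}): φ is false.
For instance, at d:
  At d: \Box ((r \land \neg r) \land q) is false, \Box q is false, so \Box ((r \land \neg r) \land q) \land \Box q is false.
    At d: \Box ((r \land \neg r) \land q) requires (r \land \neg r) \land q at every successor {c, d, e, f, h, i}.
      (r \land \neg r) \land q fails at c, so \Box ((r \land \neg r) \land q) is false at d.
    At d: \Box q requires q at every successor {c, d, e, f, h, i}.
      q fails at d, so \Box q is false at d.
Satisfying worlds: none.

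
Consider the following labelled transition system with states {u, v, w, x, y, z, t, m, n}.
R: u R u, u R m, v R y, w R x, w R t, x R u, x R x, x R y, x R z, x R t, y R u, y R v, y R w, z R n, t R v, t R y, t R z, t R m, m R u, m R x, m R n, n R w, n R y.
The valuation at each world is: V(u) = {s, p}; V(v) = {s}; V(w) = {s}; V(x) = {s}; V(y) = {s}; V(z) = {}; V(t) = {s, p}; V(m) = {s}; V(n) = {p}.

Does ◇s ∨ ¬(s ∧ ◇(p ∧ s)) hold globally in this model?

Recall that ◇ψ holds at a world iff ψ holds at some accessible world.
Let φ = ◇s ∨ ¬(s ∧ ◇(p ∧ s)). Evaluate φ at each world:
  u (successors {u, m}): φ is true.
  v (successors {y}): φ is true.
  w (successors {x, t}): φ is true.
  x (successors {u, x, y, z, t}): φ is true.
  y (successors {u, v, w}): φ is true.
  z (successors {n}): φ is true.
  t (successors {v, y, z, m}): φ is true.
  m (successors {u, x, n}): φ is true.
  n (successors {w, y}): φ is true.
For instance, at u:
  At u: ◇s is true, ¬(s ∧ ◇(p ∧ s)) is false, so ◇s ∨ ¬(s ∧ ◇(p ∧ s)) is true.
    At u: ◇s requires s at some successor in {u, m}.
      s holds at u, so ◇s is true at u.
    At u: s ∧ ◇(p ∧ s) is true, so ¬(s ∧ ◇(p ∧ s)) is false.
      At u: s is true, ◇(p ∧ s) is true, so s ∧ ◇(p ∧ s) is true.

Yes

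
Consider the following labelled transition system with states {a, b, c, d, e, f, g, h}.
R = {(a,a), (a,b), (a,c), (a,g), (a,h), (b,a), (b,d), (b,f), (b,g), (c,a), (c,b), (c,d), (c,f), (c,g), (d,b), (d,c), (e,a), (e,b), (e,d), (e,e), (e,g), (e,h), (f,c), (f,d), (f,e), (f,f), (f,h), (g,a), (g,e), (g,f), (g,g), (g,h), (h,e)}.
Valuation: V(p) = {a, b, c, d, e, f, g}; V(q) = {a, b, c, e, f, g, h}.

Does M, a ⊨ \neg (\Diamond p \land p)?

At a: \Diamond p \land p is true, so \neg (\Diamond p \land p) is false.
  At a: \Diamond p is true, p is true, so \Diamond p \land p is true.
    At a: \Diamond p requires p at some successor in {a, b, c, g, h}.
      p holds at a, so \Diamond p is true at a.

No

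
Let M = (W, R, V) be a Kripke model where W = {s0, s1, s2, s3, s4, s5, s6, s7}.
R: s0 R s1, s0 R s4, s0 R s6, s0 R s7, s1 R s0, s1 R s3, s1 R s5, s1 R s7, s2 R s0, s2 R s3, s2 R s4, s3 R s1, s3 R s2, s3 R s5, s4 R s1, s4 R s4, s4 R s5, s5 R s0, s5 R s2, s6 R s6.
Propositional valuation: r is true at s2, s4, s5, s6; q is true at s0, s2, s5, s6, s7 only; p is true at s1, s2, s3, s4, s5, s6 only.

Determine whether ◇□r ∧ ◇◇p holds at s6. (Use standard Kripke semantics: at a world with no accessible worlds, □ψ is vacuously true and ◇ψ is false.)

Yes

At s6: ◇□r is true, ◇◇p is true, so ◇□r ∧ ◇◇p is true.
  At s6: ◇□r requires □r at some successor in {s6}.
    □r holds at s6, so ◇□r is true at s6.
      At s6: □r requires r at every successor {s6}.
        At s6: r is true.
      So □r is true at s6.
  At s6: ◇◇p requires ◇p at some successor in {s6}.
    ◇p holds at s6, so ◇◇p is true at s6.
      At s6: ◇p requires p at some successor in {s6}.
        p holds at s6, so ◇p is true at s6.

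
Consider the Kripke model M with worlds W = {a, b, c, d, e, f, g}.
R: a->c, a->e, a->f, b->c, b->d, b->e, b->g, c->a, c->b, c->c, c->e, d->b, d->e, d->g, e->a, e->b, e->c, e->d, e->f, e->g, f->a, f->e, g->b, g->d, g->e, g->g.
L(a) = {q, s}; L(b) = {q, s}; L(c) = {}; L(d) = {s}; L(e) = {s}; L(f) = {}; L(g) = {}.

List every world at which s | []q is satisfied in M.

a, b, d, e

Let φ = s | []q. Evaluate φ at each world:
  a (successors {c, e, f}): φ is true.
  b (successors {c, d, e, g}): φ is true.
  c (successors {a, b, c, e}): φ is false.
  d (successors {b, e, g}): φ is true.
  e (successors {a, b, c, d, f, g}): φ is true.
  f (successors {a, e}): φ is false.
  g (successors {b, d, e, g}): φ is false.
For instance, at g:
  At g: s is false, []q is false, so s | []q is false.
    At g: []q requires q at every successor {b, d, e, g}.
      q fails at d, so []q is false at g.
Satisfying worlds: {a, b, d, e}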